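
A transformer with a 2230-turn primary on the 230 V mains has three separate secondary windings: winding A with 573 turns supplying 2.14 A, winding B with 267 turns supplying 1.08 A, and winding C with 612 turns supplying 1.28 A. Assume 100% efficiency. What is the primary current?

V_A = 230 × 573/2230 = 59.099 V; V_B = 230 × 267/2230 = 27.538 V; V_C = 230 × 612/2230 = 63.121 V.
P_out = V_A I_A + V_B I_B + V_C I_C = 59.099×2.14 + 27.538×1.08 + 63.121×1.28 = 126.47 + 29.741 + 80.795 = 237.01 W.
Ideal ⇒ P_in = P_out, so I_p = P_out/V_p = 237.01/230 = 1.03 A.

I_p ≈ 1.03 A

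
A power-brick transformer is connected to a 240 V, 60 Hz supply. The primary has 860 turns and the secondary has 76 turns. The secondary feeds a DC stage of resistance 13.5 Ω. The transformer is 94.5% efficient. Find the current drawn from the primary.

V_s = 240 × 76/860 = 21.209 V.
I_s = V_s/R = 21.209/13.5 = 1.5711 A.
P_out = V_s I_s = 21.209 × 1.5711 = 33.321 W.
P_in = P_out/η = 33.321/0.945 = 35.260 W.
I_p = P_in/V_p = 35.260/240 = 0.147 A.

I_p ≈ 0.147 A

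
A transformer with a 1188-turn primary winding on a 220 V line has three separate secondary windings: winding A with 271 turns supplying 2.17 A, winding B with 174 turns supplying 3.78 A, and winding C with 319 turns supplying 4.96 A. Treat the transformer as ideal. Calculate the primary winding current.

V_A = 220 × 271/1188 = 50.185 V; V_B = 220 × 174/1188 = 32.222 V; V_C = 220 × 319/1188 = 59.074 V.
P_out = V_A I_A + V_B I_B + V_C I_C = 50.185×2.17 + 32.222×3.78 + 59.074×4.96 = 108.90 + 121.80 + 293.01 = 523.71 W.
Ideal ⇒ P_in = P_out, so I_p = P_out/V_p = 523.71/220 = 2.38 A.

I_p ≈ 2.38 A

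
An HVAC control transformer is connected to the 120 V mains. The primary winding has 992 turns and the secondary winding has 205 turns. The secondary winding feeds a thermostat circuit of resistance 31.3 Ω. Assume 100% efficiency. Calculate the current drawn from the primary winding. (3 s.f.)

V_s = V_p × N_s/N_p = 120 × 205/992 = 24.798 V.
I_s = V_s/R = 24.798/31.3 = 0.79228 A.
For an ideal transformer I_p N_p = I_s N_s, so I_p = 0.79228 × 205/992 = 0.164 A.

I_p ≈ 0.164 A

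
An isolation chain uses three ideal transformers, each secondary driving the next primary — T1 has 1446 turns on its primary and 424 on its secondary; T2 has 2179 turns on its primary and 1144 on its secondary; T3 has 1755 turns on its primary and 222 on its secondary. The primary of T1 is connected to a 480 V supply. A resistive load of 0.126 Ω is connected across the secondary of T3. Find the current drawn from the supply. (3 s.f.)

Secondary of T1: V = 480.00 × 424/1446 = 140.75 V.
Secondary of T2: V = 140.75 × 1144/2179 = 73.894 V.
Secondary of T3: V = 73.894 × 222/1755 = 9.3472 V.
I_load = 9.3472/0.126 = 74.184 A, so P_out = 9.3472 × 74.184 = 693.42 W.
All ideal ⇒ P_in = P_out, so I_supply = 693.42/480 = 1.44 A.

I_supply ≈ 1.44 A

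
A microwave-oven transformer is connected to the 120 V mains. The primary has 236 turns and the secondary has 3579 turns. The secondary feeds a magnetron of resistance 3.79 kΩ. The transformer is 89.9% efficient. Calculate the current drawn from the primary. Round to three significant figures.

I_p ≈ 8.10 A

V_s = 120 × 3579/236 = 1819.8 V.
I_s = V_s/R = 1819.8/3790 = 0.48017 A.
P_out = V_s I_s = 1819.8 × 0.48017 = 873.82 W.
P_in = P_out/η = 873.82/0.899 = 971.99 W.
I_p = P_in/V_p = 971.99/120 = 8.10 A.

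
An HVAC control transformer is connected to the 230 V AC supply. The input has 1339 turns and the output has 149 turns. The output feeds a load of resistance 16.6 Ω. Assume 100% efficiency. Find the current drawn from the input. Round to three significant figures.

I_in ≈ 0.172 A

V_out = V_in × N_out/N_in = 230 × 149/1339 = 25.594 V.
I_out = V_out/R = 25.594/16.6 = 1.5418 A.
For an ideal transformer I_in N_in = I_out N_out, so I_in = 1.5418 × 149/1339 = 0.172 A.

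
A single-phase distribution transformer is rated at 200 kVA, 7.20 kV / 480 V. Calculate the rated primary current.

I_p = S/V_p = 200000/7200 = 27.8 A.

I_p ≈ 27.8 A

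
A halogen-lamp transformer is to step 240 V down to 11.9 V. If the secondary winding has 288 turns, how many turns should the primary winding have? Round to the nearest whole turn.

N_p = 5808 turns

N_p/N_s = V_p/V_s, so N_p = 288 × 240/11.9 = 5808.4 ≈ 5808 turns.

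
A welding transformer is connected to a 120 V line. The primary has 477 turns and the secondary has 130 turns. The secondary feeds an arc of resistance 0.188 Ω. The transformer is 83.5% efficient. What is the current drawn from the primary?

V_s = 120 × 130/477 = 32.704 V.
I_s = V_s/R = 32.704/0.188 = 173.96 A.
P_out = V_s I_s = 32.704 × 173.96 = 5689.2 W.
P_in = P_out/η = 5689.2/0.835 = 6813.5 W.
I_p = P_in/V_p = 6813.5/120 = 56.8 A.

I_p ≈ 56.8 A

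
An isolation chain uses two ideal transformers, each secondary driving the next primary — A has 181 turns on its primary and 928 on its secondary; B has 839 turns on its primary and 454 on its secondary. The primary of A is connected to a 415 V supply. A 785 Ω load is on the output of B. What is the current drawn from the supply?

I_supply ≈ 4.07 A

After A: V = 415.00 × 928/181 = 2127.7 V.
After B: V = 2127.7 × 454/839 = 1151.4 V.
I_load = 1151.4/785 = 1.4667 A, so P_out = 1151.4 × 1.4667 = 1688.7 W.
All ideal ⇒ P_in = P_out, so I_supply = 1688.7/415 = 4.07 A.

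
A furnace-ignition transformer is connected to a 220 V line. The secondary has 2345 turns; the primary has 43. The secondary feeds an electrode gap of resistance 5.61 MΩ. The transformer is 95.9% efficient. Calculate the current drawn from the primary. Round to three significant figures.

V_s = 220 × 2345/43 = 11998 V.
I_s = V_s/R = 11998/(5.61×10^6) = 0.0021386 A.
P_out = V_s I_s = 11998 × 0.0021386 = 25.659 W.
P_in = P_out/η = 25.659/0.959 = 26.755 W.
I_p = P_in/V_p = 26.755/220 = 0.122 A.

I_p ≈ 0.122 A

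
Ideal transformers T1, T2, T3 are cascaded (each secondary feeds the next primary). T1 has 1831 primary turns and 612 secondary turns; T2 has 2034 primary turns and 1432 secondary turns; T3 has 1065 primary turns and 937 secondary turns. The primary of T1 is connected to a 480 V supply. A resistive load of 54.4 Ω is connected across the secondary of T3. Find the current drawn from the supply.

I_supply ≈ 0.378 A

Secondary of T1: V = 480.00 × 612/1831 = 160.44 V.
Secondary of T2: V = 160.44 × 1432/2034 = 112.95 V.
Secondary of T3: V = 112.95 × 937/1065 = 99.377 V.
I_load = 99.377/54.4 = 1.8268 A, so P_out = 99.377 × 1.8268 = 181.54 W.
All ideal ⇒ P_in = P_out, so I_supply = 181.54/480 = 0.378 A.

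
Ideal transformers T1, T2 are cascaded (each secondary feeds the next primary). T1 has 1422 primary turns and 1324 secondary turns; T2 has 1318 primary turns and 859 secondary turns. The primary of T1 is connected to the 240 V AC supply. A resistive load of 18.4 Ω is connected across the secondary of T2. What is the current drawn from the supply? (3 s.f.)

I_supply ≈ 4.80 A

After T1: V = 240.00 × 1324/1422 = 223.46 V.
After T2: V = 223.46 × 859/1318 = 145.64 V.
I_load = 145.64/18.4 = 7.9152 A, so P_out = 145.64 × 7.9152 = 1152.8 W.
All ideal ⇒ P_in = P_out, so I_supply = 1152.8/240 = 4.80 A.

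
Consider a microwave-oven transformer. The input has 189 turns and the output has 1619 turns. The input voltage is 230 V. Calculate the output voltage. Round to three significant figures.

V_out ≈ 1970 V

V_out/V_in = N_out/N_in, so V_out = 230 × 1619/189 = 1970 V.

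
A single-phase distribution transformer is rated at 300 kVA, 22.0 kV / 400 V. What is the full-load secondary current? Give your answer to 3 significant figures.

I_s = S/V_s = 300000/400 = 750 A.

I_s ≈ 750 A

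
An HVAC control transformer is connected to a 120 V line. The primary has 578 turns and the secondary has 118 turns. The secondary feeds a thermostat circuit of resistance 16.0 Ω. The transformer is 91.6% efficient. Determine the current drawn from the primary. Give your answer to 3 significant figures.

V_s = 120 × 118/578 = 24.498 V.
I_s = V_s/R = 24.498/16.0 = 1.5311 A.
P_out = V_s I_s = 24.498 × 1.5311 = 37.510 W.
P_in = P_out/η = 37.510/0.916 = 40.950 W.
I_p = P_in/V_p = 40.950/120 = 0.341 A.

I_p ≈ 0.341 A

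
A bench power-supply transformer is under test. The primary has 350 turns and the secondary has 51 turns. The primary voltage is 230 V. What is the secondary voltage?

V_s/V_p = N_s/N_p, so V_s = 230 × 51/350 = 33.5 V.

V_s ≈ 33.5 V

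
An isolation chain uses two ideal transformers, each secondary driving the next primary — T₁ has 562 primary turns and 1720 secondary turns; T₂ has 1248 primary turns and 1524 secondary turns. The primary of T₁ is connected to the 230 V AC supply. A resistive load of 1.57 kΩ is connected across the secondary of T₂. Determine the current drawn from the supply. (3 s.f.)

I_supply ≈ 2.05 A

Secondary of T₁: V = 230.00 × 1720/562 = 703.91 V.
Secondary of T₂: V = 703.91 × 1524/1248 = 859.59 V.
I_load = 859.59/1570 = 0.54751 A, so P_out = 859.59 × 0.54751 = 470.63 W.
All ideal ⇒ P_in = P_out, so I_supply = 470.63/230 = 2.05 A.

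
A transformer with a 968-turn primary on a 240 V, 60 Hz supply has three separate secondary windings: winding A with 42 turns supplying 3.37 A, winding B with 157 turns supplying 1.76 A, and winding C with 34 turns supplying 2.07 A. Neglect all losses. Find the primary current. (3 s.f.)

I_p ≈ 0.504 A

V_A = 240 × 42/968 = 10.413 V; V_B = 240 × 157/968 = 38.926 V; V_C = 240 × 34/968 = 8.4298 V.
P_out = V_A I_A + V_B I_B + V_C I_C = 10.413×3.37 + 38.926×1.76 + 8.4298×2.07 = 35.093 + 68.509 + 17.450 = 121.05 W.
Ideal ⇒ P_in = P_out, so I_p = P_out/V_p = 121.05/240 = 0.504 A.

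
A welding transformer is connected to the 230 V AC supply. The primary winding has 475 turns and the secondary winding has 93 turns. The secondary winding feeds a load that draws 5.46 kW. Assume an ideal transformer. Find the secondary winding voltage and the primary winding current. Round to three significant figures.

V_s ≈ 45.0 V, I_p ≈ 23.7 A

V_s = V_p × N_s/N_p = 230 × 93/475 = 45.032 V.
I_s = P/V_s = 5460/45.032 = 121.25 A.
I_p = I_s × N_s/N_p = 121.25 × 93/475 = 23.7 A.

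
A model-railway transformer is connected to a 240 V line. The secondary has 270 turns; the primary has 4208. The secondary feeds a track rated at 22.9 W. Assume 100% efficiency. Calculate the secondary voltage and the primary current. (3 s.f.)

V_s ≈ 15.4 V, I_p ≈ 0.0954 A

V_s = V_p × N_s/N_p = 240 × 270/4208 = 15.399 V.
I_s = P/V_s = 22.9/15.399 = 1.4871 A.
I_p = I_s × N_s/N_p = 1.4871 × 270/4208 = 0.0954 A.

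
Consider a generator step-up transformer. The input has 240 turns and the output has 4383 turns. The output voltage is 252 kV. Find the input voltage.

V_in/V_out = N_in/N_out, so V_in = 252000 × 240/4383 = 13800 V.

V_in ≈ 13800 V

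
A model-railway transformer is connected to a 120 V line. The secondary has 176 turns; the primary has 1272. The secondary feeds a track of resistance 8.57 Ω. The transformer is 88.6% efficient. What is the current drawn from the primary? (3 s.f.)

I_p ≈ 0.303 A

V_s = 120 × 176/1272 = 16.604 V.
I_s = V_s/R = 16.604/8.57 = 1.9374 A.
P_out = V_s I_s = 16.604 × 1.9374 = 32.169 W.
P_in = P_out/η = 32.169/0.886 = 36.308 W.
I_p = P_in/V_p = 36.308/120 = 0.303 A.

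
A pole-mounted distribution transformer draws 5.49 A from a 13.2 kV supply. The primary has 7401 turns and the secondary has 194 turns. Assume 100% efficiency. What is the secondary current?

I_s ≈ 209 A

I_s/I_p = N_p/N_s, so I_s = 5.49 × 7401/194 = 209 A.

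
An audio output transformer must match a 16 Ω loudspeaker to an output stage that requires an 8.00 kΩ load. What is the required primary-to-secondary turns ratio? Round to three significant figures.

Z_p/Z_s = (N_p/N_s)², so N_p/N_s = √(8000/16) = √500 = 22.4.

N_p/N_s ≈ 22.4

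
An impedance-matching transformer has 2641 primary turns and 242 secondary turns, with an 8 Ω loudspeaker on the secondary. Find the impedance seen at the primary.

Z_p = (N_p/N_s)² × Z_s = (2641/242)² × 8 = 953 Ω.

Z_p ≈ 953 Ω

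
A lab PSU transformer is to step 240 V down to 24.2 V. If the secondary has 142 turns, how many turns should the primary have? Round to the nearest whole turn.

N_p = 1408 turns

N_p/N_s = V_p/V_s, so N_p = 142 × 240/24.2 = 1408.3 ≈ 1408 turns.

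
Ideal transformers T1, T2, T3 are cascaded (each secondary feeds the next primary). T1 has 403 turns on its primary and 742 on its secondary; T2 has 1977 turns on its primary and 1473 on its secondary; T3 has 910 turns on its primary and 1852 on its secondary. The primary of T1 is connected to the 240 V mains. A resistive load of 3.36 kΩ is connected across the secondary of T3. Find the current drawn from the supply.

After T1: V = 240.00 × 742/403 = 441.89 V.
After T2: V = 441.89 × 1473/1977 = 329.24 V.
After T3: V = 329.24 × 1852/910 = 670.05 V.
I_load = 670.05/3360 = 0.19942 A, so P_out = 670.05 × 0.19942 = 133.62 W.
All ideal ⇒ P_in = P_out, so I_supply = 133.62/240 = 0.557 A.

I_supply ≈ 0.557 A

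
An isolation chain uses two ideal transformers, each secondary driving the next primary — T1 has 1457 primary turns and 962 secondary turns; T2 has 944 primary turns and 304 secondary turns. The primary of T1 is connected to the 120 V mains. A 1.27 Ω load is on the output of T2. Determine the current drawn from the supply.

I_supply ≈ 4.27 A

After T1: V = 120.00 × 962/1457 = 79.231 V.
After T2: V = 79.231 × 304/944 = 25.515 V.
I_load = 25.515/1.27 = 20.091 A, so P_out = 25.515 × 20.091 = 512.62 W.
All ideal ⇒ P_in = P_out, so I_supply = 512.62/120 = 4.27 A.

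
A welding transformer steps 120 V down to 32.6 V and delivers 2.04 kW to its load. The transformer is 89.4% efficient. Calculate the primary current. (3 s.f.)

I_p ≈ 19.0 A

P_in = P_out/η = 2040/0.894 = 2281.9 W.
I_p = P_in/V_p = 2281.9/120 = 19.0 A.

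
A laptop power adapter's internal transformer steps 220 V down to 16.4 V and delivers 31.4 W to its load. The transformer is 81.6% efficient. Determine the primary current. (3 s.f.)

P_in = P_out/η = 31.4/0.816 = 38.480 W.
I_p = P_in/V_p = 38.480/220 = 0.175 A.

I_p ≈ 0.175 A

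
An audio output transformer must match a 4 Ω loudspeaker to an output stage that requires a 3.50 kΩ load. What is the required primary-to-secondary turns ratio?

Z_p/Z_s = (N_p/N_s)², so N_p/N_s = √(3500/4) = √875 = 29.6.

N_p/N_s ≈ 29.6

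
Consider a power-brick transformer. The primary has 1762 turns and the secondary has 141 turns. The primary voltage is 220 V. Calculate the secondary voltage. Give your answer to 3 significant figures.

V_s ≈ 17.6 V

V_s/V_p = N_s/N_p, so V_s = 220 × 141/1762 = 17.6 V.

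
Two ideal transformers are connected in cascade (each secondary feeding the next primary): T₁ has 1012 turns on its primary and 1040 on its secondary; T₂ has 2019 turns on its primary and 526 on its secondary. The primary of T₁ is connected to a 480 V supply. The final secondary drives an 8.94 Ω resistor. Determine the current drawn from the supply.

I_supply ≈ 3.85 A

Secondary of T₁: V = 480.00 × 1040/1012 = 493.28 V.
Secondary of T₂: V = 493.28 × 526/2019 = 128.51 V.
I_load = 128.51/8.94 = 14.375 A, so P_out = 128.51 × 14.375 = 1847.4 W.
All ideal ⇒ P_in = P_out, so I_supply = 1847.4/480 = 3.85 A.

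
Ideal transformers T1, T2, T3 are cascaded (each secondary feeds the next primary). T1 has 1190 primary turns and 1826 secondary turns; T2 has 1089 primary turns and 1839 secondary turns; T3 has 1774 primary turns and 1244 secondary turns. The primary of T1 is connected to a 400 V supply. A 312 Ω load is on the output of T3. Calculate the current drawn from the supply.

I_supply ≈ 4.23 A

Secondary of T1: V = 400.00 × 1826/1190 = 613.78 V.
Secondary of T2: V = 613.78 × 1839/1089 = 1036.5 V.
Secondary of T3: V = 1036.5 × 1244/1774 = 726.83 V.
I_load = 726.83/312 = 2.3296 A, so P_out = 726.83 × 2.3296 = 1693.2 W.
All ideal ⇒ P_in = P_out, so I_supply = 1693.2/400 = 4.23 A.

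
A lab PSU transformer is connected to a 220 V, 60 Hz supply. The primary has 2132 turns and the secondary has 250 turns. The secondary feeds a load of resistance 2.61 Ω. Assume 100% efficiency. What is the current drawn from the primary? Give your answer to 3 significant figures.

I_p ≈ 1.16 A

V_s = V_p × N_s/N_p = 220 × 250/2132 = 25.797 V.
I_s = V_s/R = 25.797/2.61 = 9.8841 A.
For an ideal transformer I_p N_p = I_s N_s, so I_p = 9.8841 × 250/2132 = 1.16 A.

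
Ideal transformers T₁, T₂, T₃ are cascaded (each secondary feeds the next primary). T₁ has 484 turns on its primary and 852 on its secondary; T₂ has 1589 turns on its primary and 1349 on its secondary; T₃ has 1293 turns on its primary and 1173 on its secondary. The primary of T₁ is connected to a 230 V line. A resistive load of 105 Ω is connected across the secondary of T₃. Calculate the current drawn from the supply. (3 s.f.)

After T₁: V = 230.00 × 852/484 = 404.88 V.
After T₂: V = 404.88 × 1349/1589 = 343.72 V.
After T₃: V = 343.72 × 1173/1293 = 311.82 V.
I_load = 311.82/105 = 2.9698 A, so P_out = 311.82 × 2.9698 = 926.04 W.
All ideal ⇒ P_in = P_out, so I_supply = 926.04/230 = 4.03 A.

I_supply ≈ 4.03 A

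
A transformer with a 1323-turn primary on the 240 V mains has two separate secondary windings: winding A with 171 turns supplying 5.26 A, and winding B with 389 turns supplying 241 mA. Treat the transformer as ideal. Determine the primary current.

V_A = 240 × 171/1323 = 31.020 V; V_B = 240 × 389/1323 = 70.567 V.
P_out = V_A I_A + V_B I_B = 31.020×5.26 + 70.567×0.241 = 163.17 + 17.007 = 180.17 W.
Ideal ⇒ P_in = P_out, so I_p = P_out/V_p = 180.17/240 = 0.751 A.

I_p ≈ 0.751 A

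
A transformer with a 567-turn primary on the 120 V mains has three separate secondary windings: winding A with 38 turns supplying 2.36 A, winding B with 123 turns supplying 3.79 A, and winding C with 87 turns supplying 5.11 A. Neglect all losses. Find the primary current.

V_A = 120 × 38/567 = 8.0423 V; V_B = 120 × 123/567 = 26.032 V; V_C = 120 × 87/567 = 18.413 V.
P_out = V_A I_A + V_B I_B + V_C I_C = 8.0423×2.36 + 26.032×3.79 + 18.413×5.11 = 18.980 + 98.660 + 94.089 = 211.73 W.
Ideal ⇒ P_in = P_out, so I_p = P_out/V_p = 211.73/120 = 1.76 A.

I_p ≈ 1.76 A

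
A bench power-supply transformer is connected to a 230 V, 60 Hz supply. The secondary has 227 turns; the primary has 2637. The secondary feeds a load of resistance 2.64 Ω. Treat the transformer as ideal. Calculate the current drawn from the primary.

I_p ≈ 0.646 A

V_s = V_p × N_s/N_p = 230 × 227/2637 = 19.799 V.
I_s = V_s/R = 19.799/2.64 = 7.4996 A.
For an ideal transformer I_p N_p = I_s N_s, so I_p = 7.4996 × 227/2637 = 0.646 A.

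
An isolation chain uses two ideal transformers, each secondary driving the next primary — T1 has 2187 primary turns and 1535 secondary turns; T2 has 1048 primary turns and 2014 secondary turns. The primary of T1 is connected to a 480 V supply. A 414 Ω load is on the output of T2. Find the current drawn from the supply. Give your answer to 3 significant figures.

I_supply ≈ 2.11 A

Secondary of T1: V = 480.00 × 1535/2187 = 336.90 V.
Secondary of T2: V = 336.90 × 2014/1048 = 647.44 V.
I_load = 647.44/414 = 1.5639 A, so P_out = 647.44 × 1.5639 = 1012.5 W.
All ideal ⇒ P_in = P_out, so I_supply = 1012.5/480 = 2.11 A.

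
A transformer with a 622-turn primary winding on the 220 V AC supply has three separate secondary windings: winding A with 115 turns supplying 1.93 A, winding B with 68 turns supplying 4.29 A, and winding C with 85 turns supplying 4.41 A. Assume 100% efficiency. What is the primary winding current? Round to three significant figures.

I_p ≈ 1.43 A

V_A = 220 × 115/622 = 40.675 V; V_B = 220 × 68/622 = 24.051 V; V_C = 220 × 85/622 = 30.064 V.
P_out = V_A I_A + V_B I_B + V_C I_C = 40.675×1.93 + 24.051×4.29 + 30.064×4.41 = 78.503 + 103.18 + 132.58 = 314.27 W.
Ideal ⇒ P_in = P_out, so I_p = P_out/V_p = 314.27/220 = 1.43 A.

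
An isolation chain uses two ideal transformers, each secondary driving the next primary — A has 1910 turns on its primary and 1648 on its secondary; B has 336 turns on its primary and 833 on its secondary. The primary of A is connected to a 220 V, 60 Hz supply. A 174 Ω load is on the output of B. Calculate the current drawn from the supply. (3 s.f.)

Secondary of A: V = 220.00 × 1648/1910 = 189.82 V.
Secondary of B: V = 189.82 × 833/336 = 470.60 V.
I_load = 470.60/174 = 2.7046 A, so P_out = 470.60 × 2.7046 = 1272.8 W.
All ideal ⇒ P_in = P_out, so I_supply = 1272.8/220 = 5.79 A.

I_supply ≈ 5.79 A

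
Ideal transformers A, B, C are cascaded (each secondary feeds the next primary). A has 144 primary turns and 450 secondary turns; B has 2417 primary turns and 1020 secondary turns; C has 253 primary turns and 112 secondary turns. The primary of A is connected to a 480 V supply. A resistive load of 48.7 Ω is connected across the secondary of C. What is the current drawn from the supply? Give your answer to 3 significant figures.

I_supply ≈ 3.36 A

After A: V = 480.00 × 450/144 = 1500.0 V.
After B: V = 1500.0 × 1020/2417 = 633.02 V.
After C: V = 633.02 × 112/253 = 280.23 V.
I_load = 280.23/48.7 = 5.7542 A, so P_out = 280.23 × 5.7542 = 1612.5 W.
All ideal ⇒ P_in = P_out, so I_supply = 1612.5/480 = 3.36 A.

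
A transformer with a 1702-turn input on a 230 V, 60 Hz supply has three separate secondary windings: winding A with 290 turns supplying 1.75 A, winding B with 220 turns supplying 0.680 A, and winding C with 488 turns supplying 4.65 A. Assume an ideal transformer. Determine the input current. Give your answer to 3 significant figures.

I_in ≈ 1.72 A

V_A = 230 × 290/1702 = 39.189 V; V_B = 230 × 220/1702 = 29.730 V; V_C = 230 × 488/1702 = 65.946 V.
P_out = V_A I_A + V_B I_B + V_C I_C = 39.189×1.75 + 29.730×0.680 + 65.946×4.65 = 68.581 + 20.216 + 306.65 = 395.45 W.
Ideal ⇒ P_in = P_out, so I_in = P_out/V_in = 395.45/230 = 1.72 A.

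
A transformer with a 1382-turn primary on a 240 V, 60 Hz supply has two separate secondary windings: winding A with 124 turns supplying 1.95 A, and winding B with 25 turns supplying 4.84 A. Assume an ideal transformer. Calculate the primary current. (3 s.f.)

V_A = 240 × 124/1382 = 21.534 V; V_B = 240 × 25/1382 = 4.3415 V.
P_out = V_A I_A + V_B I_B = 21.534×1.95 + 4.3415×4.84 = 41.991 + 21.013 = 63.004 W.
Ideal ⇒ P_in = P_out, so I_p = P_out/V_p = 63.004/240 = 0.263 A.

I_p ≈ 0.263 A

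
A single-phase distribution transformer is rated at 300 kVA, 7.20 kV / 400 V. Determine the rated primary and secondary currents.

I_p = S/V_p = 300000/7200 = 41.7 A.
I_s = S/V_s = 300000/400 = 750 A.

I_p ≈ 41.7 A, I_s ≈ 750 A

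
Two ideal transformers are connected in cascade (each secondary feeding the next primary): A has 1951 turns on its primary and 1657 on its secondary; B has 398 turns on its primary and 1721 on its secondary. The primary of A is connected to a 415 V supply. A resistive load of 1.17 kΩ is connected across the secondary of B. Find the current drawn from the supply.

I_supply ≈ 4.78 A

After A: V = 415.00 × 1657/1951 = 352.46 V.
After B: V = 352.46 × 1721/398 = 1524.1 V.
I_load = 1524.1/1170 = 1.3026 A, so P_out = 1524.1 × 1.3026 = 1985.3 W.
All ideal ⇒ P_in = P_out, so I_supply = 1985.3/415 = 4.78 A.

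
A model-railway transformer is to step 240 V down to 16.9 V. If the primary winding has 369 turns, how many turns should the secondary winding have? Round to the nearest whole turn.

N_s = 26 turns

N_s/N_p = V_s/V_p, so N_s = 369 × 16.9/240 = 26.0 ≈ 26 turns.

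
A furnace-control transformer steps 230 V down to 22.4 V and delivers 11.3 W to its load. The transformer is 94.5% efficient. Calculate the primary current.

P_in = P_out/η = 11.3/0.945 = 11.958 W.
I_p = P_in/V_p = 11.958/230 = 0.0520 A.

I_p ≈ 0.0520 A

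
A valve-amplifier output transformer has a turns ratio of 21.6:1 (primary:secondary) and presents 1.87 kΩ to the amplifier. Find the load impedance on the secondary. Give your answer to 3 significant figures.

Z_s = Z_p/(N_p/N_s)² = 1870/21.6² = 4.01 Ω.

Z_s ≈ 4.01 Ω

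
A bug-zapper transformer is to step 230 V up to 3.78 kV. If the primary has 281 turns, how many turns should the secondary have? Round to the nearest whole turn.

N_s = 4618 turns

N_s/N_p = V_s/V_p, so N_s = 281 × 3780/230 = 4618.2 ≈ 4618 turns.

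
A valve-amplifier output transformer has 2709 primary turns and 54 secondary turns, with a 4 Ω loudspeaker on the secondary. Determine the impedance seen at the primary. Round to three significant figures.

Z_p ≈ 10100 Ω

Z_p = (N_p/N_s)² × Z_s = (2709/54)² × 4 = 10100 Ω.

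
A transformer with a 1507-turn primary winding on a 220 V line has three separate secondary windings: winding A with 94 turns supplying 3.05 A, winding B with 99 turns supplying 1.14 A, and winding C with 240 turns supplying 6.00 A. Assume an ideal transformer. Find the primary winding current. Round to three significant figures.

I_p ≈ 1.22 A

V_A = 220 × 94/1507 = 13.723 V; V_B = 220 × 99/1507 = 14.453 V; V_C = 220 × 240/1507 = 35.036 V.
P_out = V_A I_A + V_B I_B + V_C I_C = 13.723×3.05 + 14.453×1.14 + 35.036×6.00 = 41.854 + 16.476 + 210.22 = 268.55 W.
Ideal ⇒ P_in = P_out, so I_p = P_out/V_p = 268.55/220 = 1.22 A.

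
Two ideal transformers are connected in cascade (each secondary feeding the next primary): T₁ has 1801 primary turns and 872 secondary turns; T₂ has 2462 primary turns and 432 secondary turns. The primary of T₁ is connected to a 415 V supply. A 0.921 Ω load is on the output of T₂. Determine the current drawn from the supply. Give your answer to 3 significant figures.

After T₁: V = 415.00 × 872/1801 = 200.93 V.
After T₂: V = 200.93 × 432/2462 = 35.257 V.
I_load = 35.257/0.921 = 38.281 A, so P_out = 35.257 × 38.281 = 1349.7 W.
All ideal ⇒ P_in = P_out, so I_supply = 1349.7/415 = 3.25 A.

I_supply ≈ 3.25 A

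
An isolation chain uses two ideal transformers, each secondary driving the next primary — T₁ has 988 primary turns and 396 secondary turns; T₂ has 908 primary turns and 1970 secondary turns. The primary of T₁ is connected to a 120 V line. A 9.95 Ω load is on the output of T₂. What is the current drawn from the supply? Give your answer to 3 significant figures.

After T₁: V = 120.00 × 396/988 = 48.097 V.
After T₂: V = 48.097 × 1970/908 = 104.35 V.
I_load = 104.35/9.95 = 10.488 A, so P_out = 104.35 × 10.488 = 1094.4 W.
All ideal ⇒ P_in = P_out, so I_supply = 1094.4/120 = 9.12 A.

I_supply ≈ 9.12 A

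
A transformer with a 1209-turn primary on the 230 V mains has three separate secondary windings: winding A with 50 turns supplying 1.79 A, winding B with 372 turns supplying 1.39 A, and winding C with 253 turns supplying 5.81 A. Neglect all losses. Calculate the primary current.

V_A = 230 × 50/1209 = 9.5120 V; V_B = 230 × 372/1209 = 70.769 V; V_C = 230 × 253/1209 = 48.131 V.
P_out = V_A I_A + V_B I_B + V_C I_C = 9.5120×1.79 + 70.769×1.39 + 48.131×5.81 = 17.026 + 98.369 + 279.64 = 395.03 W.
Ideal ⇒ P_in = P_out, so I_p = P_out/V_p = 395.03/230 = 1.72 A.

I_p ≈ 1.72 A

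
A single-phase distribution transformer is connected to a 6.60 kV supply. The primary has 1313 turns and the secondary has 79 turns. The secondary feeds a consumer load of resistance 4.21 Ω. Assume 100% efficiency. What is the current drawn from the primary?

I_p ≈ 5.68 A

V_s = V_p × N_s/N_p = 6600 × 79/1313 = 397.11 V.
I_s = V_s/R = 397.11/4.21 = 94.324 A.
For an ideal transformer I_p N_p = I_s N_s, so I_p = 94.324 × 79/1313 = 5.68 A.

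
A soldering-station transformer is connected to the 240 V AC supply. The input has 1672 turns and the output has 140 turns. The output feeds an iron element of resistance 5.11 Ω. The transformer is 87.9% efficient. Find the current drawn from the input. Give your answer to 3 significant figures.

V_out = 240 × 140/1672 = 20.096 V.
I_out = V_out/R = 20.096/5.11 = 3.9326 A.
P_out = V_out I_out = 20.096 × 3.9326 = 79.029 W.
P_in = P_out/η = 79.029/0.879 = 89.908 W.
I_in = P_in/V_in = 89.908/240 = 0.375 A.

I_in ≈ 0.375 A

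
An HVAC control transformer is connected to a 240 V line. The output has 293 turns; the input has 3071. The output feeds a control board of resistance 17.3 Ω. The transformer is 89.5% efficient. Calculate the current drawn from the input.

V_out = 240 × 293/3071 = 22.898 V.
I_out = V_out/R = 22.898/17.3 = 1.3236 A.
P_out = V_out I_out = 22.898 × 1.3236 = 30.308 W.
P_in = P_out/η = 30.308/0.895 = 33.863 W.
I_in = P_in/V_in = 33.863/240 = 0.141 A.

I_in ≈ 0.141 A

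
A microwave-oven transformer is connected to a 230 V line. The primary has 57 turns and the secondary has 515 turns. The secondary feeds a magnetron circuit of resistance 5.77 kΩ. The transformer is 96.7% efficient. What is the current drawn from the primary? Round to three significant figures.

I_p ≈ 3.37 A

V_s = 230 × 515/57 = 2078.1 V.
I_s = V_s/R = 2078.1/5770 = 0.36015 A.
P_out = V_s I_s = 2078.1 × 0.36015 = 748.42 W.
P_in = P_out/η = 748.42/0.967 = 773.96 W.
I_p = P_in/V_p = 773.96/230 = 3.37 A.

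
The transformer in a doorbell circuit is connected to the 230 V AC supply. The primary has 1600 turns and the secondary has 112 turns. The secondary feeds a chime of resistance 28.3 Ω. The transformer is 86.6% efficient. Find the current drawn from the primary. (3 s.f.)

I_p ≈ 0.0460 A

V_s = 230 × 112/1600 = 16.100 V.
I_s = V_s/R = 16.100/28.3 = 0.56890 A.
P_out = V_s I_s = 16.100 × 0.56890 = 9.1594 W.
P_in = P_out/η = 9.1594/0.866 = 10.577 W.
I_p = P_in/V_p = 10.577/230 = 0.0460 A.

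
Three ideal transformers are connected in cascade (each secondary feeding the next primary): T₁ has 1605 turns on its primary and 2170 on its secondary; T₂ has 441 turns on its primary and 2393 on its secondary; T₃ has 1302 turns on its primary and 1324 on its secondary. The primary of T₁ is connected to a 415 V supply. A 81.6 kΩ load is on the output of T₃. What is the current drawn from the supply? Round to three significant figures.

I_supply ≈ 0.283 A

Secondary of T₁: V = 415.00 × 2170/1605 = 561.09 V.
Secondary of T₂: V = 561.09 × 2393/441 = 3044.6 V.
Secondary of T₃: V = 3044.6 × 1324/1302 = 3096.1 V.
I_load = 3096.1/81600 = 0.037942 A, so P_out = 3096.1 × 0.037942 = 117.47 W.
All ideal ⇒ P_in = P_out, so I_supply = 117.47/415 = 0.283 A.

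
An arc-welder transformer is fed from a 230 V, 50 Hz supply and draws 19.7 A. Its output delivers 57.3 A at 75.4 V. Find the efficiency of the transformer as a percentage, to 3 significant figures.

η ≈ 95.4%

P_in = 230 × 19.7 = 4531.00 W.
P_out = 75.4 × 57.3 = 4320.42 W.
η = P_out/P_in = 4320.42/4531.00 = 0.954.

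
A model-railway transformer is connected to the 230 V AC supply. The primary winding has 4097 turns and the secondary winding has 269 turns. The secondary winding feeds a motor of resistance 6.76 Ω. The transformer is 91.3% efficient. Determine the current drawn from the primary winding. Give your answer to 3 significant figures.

I_p ≈ 0.161 A

V_s = 230 × 269/4097 = 15.101 V.
I_s = V_s/R = 15.101/6.76 = 2.2339 A.
P_out = V_s I_s = 15.101 × 2.2339 = 33.735 W.
P_in = P_out/η = 33.735/0.913 = 36.950 W.
I_p = P_in/V_p = 36.950/230 = 0.161 A.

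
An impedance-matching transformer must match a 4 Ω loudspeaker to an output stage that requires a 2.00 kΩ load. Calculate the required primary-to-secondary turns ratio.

N_p/N_s ≈ 22.4

Z_p/Z_s = (N_p/N_s)², so N_p/N_s = √(2000/4) = √500 = 22.4.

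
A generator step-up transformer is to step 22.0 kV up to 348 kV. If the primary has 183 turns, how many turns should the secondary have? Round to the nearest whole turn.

N_s/N_p = V_s/V_p, so N_s = 183 × 348000/22000 = 2894.7 ≈ 2895 turns.

N_s = 2895 turns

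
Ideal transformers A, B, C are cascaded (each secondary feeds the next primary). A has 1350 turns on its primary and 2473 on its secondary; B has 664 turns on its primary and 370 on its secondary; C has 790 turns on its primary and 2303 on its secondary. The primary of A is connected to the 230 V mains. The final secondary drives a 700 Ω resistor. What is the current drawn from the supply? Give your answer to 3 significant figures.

I_supply ≈ 2.91 A

After A: V = 230.00 × 2473/1350 = 421.33 V.
After B: V = 421.33 × 370/664 = 234.77 V.
After C: V = 234.77 × 2303/790 = 684.41 V.
I_load = 684.41/700 = 0.97773 A, so P_out = 684.41 × 0.97773 = 669.17 W.
All ideal ⇒ P_in = P_out, so I_supply = 669.17/230 = 2.91 A.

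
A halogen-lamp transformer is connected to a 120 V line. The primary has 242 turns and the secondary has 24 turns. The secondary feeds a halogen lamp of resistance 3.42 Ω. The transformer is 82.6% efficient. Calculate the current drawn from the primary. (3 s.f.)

I_p ≈ 0.418 A

V_s = 120 × 24/242 = 11.901 V.
I_s = V_s/R = 11.901/3.42 = 3.4798 A.
P_out = V_s I_s = 11.901 × 3.4798 = 41.412 W.
P_in = P_out/η = 41.412/0.826 = 50.136 W.
I_p = P_in/V_p = 50.136/120 = 0.418 A.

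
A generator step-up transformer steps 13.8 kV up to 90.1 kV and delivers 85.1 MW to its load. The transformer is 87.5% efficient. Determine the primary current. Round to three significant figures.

I_p ≈ 7050 A

P_in = P_out/η = 8.51×10^7/0.875 = 9.7257×10^7 W.
I_p = P_in/V_p = 9.7257×10^7/13800 = 7050 A.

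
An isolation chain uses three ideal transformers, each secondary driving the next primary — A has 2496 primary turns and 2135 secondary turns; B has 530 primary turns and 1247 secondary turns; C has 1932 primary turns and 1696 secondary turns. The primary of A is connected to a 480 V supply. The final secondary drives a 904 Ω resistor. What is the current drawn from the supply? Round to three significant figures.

After A: V = 480.00 × 2135/2496 = 410.58 V.
After B: V = 410.58 × 1247/530 = 966.02 V.
After C: V = 966.02 × 1696/1932 = 848.02 V.
I_load = 848.02/904 = 0.93807 A, so P_out = 848.02 × 0.93807 = 795.50 W.
All ideal ⇒ P_in = P_out, so I_supply = 795.50/480 = 1.66 A.

I_supply ≈ 1.66 A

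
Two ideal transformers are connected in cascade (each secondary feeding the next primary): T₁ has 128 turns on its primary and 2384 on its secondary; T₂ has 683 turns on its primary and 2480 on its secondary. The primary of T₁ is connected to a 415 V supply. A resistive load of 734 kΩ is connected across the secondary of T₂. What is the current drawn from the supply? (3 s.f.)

I_supply ≈ 2.59 A

Secondary of T₁: V = 415.00 × 2384/128 = 7729.4 V.
Secondary of T₂: V = 7729.4 × 2480/683 = 28066 V.
I_load = 28066/734000 = 0.038237 A, so P_out = 28066 × 0.038237 = 1073.1 W.
All ideal ⇒ P_in = P_out, so I_supply = 1073.1/415 = 2.59 A.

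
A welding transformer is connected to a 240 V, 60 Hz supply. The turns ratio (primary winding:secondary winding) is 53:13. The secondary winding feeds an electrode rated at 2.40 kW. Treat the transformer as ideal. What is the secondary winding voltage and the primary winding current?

V_s = V_p × N_s/N_p = 240 × 13/53 = 58.868 V.
I_s = P/V_s = 2400/58.868 = 40.769 A.
I_p = I_s × N_s/N_p = 40.769 × 13/53 = 10.0 A.

V_s ≈ 58.9 V, I_p ≈ 10.0 A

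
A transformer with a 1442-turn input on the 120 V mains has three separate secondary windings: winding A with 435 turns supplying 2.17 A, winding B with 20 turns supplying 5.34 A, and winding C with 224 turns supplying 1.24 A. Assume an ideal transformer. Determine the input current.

V_A = 120 × 435/1442 = 36.200 V; V_B = 120 × 20/1442 = 1.6644 V; V_C = 120 × 224/1442 = 18.641 V.
P_out = V_A I_A + V_B I_B + V_C I_C = 36.200×2.17 + 1.6644×5.34 + 18.641×1.24 = 78.553 + 8.8877 + 23.115 = 110.56 W.
Ideal ⇒ P_in = P_out, so I_in = P_out/V_in = 110.56/120 = 0.921 A.

I_in ≈ 0.921 A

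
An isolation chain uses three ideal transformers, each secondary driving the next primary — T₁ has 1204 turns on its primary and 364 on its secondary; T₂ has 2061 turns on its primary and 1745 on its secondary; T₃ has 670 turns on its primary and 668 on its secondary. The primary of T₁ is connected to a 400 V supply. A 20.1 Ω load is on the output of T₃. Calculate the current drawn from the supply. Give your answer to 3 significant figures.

I_supply ≈ 1.30 A

Secondary of T₁: V = 400.00 × 364/1204 = 120.93 V.
Secondary of T₂: V = 120.93 × 1745/2061 = 102.39 V.
Secondary of T₃: V = 102.39 × 668/670 = 102.08 V.
I_load = 102.08/20.1 = 5.0788 A, so P_out = 102.08 × 5.0788 = 518.46 W.
All ideal ⇒ P_in = P_out, so I_supply = 518.46/400 = 1.30 A.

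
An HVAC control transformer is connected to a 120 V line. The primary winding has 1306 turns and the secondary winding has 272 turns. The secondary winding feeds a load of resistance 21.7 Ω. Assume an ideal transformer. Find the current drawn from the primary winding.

V_s = V_p × N_s/N_p = 120 × 272/1306 = 24.992 V.
I_s = V_s/R = 24.992/21.7 = 1.1517 A.
For an ideal transformer I_p N_p = I_s N_s, so I_p = 1.1517 × 272/1306 = 0.240 A.

I_p ≈ 0.240 A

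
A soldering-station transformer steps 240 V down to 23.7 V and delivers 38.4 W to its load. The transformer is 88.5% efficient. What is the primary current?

P_in = P_out/η = 38.4/0.885 = 43.390 W.
I_p = P_in/V_p = 43.390/240 = 0.181 A.

I_p ≈ 0.181 A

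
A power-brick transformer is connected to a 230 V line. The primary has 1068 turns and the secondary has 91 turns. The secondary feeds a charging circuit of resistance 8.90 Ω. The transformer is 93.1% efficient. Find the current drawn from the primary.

V_s = 230 × 91/1068 = 19.597 V.
I_s = V_s/R = 19.597/8.90 = 2.2020 A.
P_out = V_s I_s = 19.597 × 2.2020 = 43.152 W.
P_in = P_out/η = 43.152/0.931 = 46.351 W.
I_p = P_in/V_p = 46.351/230 = 0.202 A.

I_p ≈ 0.202 A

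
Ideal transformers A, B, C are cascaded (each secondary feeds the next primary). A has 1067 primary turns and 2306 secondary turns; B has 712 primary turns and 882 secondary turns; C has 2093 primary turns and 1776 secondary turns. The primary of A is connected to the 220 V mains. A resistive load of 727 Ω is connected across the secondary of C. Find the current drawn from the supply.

I_supply ≈ 1.56 A

After A: V = 220.00 × 2306/1067 = 475.46 V.
After B: V = 475.46 × 882/712 = 588.99 V.
After C: V = 588.99 × 1776/2093 = 499.78 V.
I_load = 499.78/727 = 0.68746 A, so P_out = 499.78 × 0.68746 = 343.58 W.
All ideal ⇒ P_in = P_out, so I_supply = 343.58/220 = 1.56 A.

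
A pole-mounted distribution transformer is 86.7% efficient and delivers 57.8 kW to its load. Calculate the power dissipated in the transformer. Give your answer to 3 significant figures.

P_in = P_out/η = 57800/0.867 = 66666.7 W.
P_loss = P_in − P_out = 66666.7 − 57800 = 8870 W.

P_loss ≈ 8870 W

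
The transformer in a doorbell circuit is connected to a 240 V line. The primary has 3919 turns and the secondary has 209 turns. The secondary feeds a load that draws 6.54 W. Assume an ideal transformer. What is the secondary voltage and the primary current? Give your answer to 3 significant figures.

V_s ≈ 12.8 V, I_p ≈ 0.0272 A

V_s = V_p × N_s/N_p = 240 × 209/3919 = 12.799 V.
I_s = P/V_s = 6.54/12.799 = 0.51097 A.
I_p = I_s × N_s/N_p = 0.51097 × 209/3919 = 0.0272 A.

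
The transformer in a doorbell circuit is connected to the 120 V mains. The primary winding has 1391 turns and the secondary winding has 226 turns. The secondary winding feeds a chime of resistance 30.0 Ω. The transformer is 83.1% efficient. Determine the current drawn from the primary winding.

I_p ≈ 0.127 A

V_s = 120 × 226/1391 = 19.497 V.
I_s = V_s/R = 19.497/30.0 = 0.64989 A.
P_out = V_s I_s = 19.497 × 0.64989 = 12.671 W.
P_in = P_out/η = 12.671/0.831 = 15.248 W.
I_p = P_in/V_p = 15.248/120 = 0.127 A.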